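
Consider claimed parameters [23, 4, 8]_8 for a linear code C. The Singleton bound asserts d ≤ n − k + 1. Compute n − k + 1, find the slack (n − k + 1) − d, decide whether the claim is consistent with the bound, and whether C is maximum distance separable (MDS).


Singleton RHS = n − k + 1 = 20, slack = 12, bound satisfied, not MDS.

Singleton bound: d ≤ n − k + 1.
Here n = 23, k = 4, so n − k + 1 = 20.
Given d = 8, check d ≤ 20: YES.
Slack = (n − k + 1) − d = 12.
The code is NOT MDS (slack = 12 > 0).
Description: the claimed parameters are [23, 4, 8]_8; such a code would be non-MDS.


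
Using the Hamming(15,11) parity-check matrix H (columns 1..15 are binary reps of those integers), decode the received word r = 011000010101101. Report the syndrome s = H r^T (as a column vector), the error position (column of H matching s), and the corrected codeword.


s = (1, 1, 0, 1)^T, error position = 13, corrected codeword c = 011000010101001

Compute s = H r^T mod 2 one row at a time:
  s_1 = 1 + 0 + 1 + 0 + 1 + 1 + 0 + 1 = 5 ≡ 1 (mod 2).
  s_2 = 0 + 0 + 0 + 0 + 1 + 1 + 0 + 1 = 3 ≡ 1 (mod 2).
  s_3 = 1 + 1 + 0 + 0 + 1 + 0 + 0 + 1 = 4 ≡ 0 (mod 2).
  s_4 = 0 + 1 + 0 + 0 + 0 + 0 + 1 + 1 = 3 ≡ 1 (mod 2).
s = (1, 1, 0, 1)^T — this equals column 13 of H (binary 1101), so error is at position 13.
Correct: flip bit 13 of r = 011000010101101 to get c = 011000010101001.


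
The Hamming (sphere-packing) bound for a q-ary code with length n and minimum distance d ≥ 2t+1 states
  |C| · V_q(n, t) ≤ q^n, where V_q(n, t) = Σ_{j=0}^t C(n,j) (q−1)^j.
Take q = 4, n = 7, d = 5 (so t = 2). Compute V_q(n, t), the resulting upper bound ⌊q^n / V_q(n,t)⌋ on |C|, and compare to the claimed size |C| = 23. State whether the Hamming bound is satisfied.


V_q(n, t) = 211, q^n = 16384, Hamming bound = 77, |C| = 23 ≤ bound (satisfied).

Step 1: Compute V_q(n, t) = Σ_{j=0}^2 C(n, j) (q−1)^j.
  j = 0: C(7,0)·(3)^0 = 1·1 = 1.
  j = 1: C(7,1)·(3)^1 = 7·3 = 21.
  j = 2: C(7,2)·(3)^2 = 21·9 = 189.
  V_q(n, t) = 1 + 21 + 189 = 211.
Step 2: q^n = 4^7 = 16384.
Step 3: Hamming bound ⌊q^n / V_q(n,t)⌋ = ⌊16384/211⌋ = 77.
Step 4: Compare |C| = 23 to 77: satisfied.
The claimed |C| lies below the Hamming bound.


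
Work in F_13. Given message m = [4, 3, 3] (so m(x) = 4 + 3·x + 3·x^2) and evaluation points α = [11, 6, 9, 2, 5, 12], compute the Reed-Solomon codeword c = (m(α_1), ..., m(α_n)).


c = [10, 0, 1, 9, 3, 4]

Message polynomial: m(x) = 4 + 3·x + 3·x^2 (mod 13).
For each evaluation point α_i, compute m(α_i) mod 13:
  α_1 = 11: Horner steps 3 → 10 → 10, so m(11) = 10.
  α_2 = 6: Horner steps 3 → 8 → 0, so m(6) = 0.
  α_3 = 9: Horner steps 3 → 4 → 1, so m(9) = 1.
  α_4 = 2: Horner steps 3 → 9 → 9, so m(2) = 9.
  α_5 = 5: Horner steps 3 → 5 → 3, so m(5) = 3.
  α_6 = 12: Horner steps 3 → 0 → 4, so m(12) = 4.
Codeword c = [10, 0, 1, 9, 3, 4] ∈ F_13^6.


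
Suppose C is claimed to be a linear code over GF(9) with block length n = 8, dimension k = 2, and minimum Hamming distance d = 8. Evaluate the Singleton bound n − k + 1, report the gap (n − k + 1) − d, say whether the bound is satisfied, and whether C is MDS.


Singleton RHS = n − k + 1 = 7, slack = -1, bound violated (no such code; not MDS).

Singleton bound: d ≤ n − k + 1.
Here n = 8, k = 2, so n − k + 1 = 7.
Given d = 8, check d ≤ 7: NO.
Slack = (n − k + 1) − d = -1.
The slack is negative: d = 8 exceeds n − k + 1 = 7 by 1, so the Singleton bound is violated and no linear [8, 2, 8]_9 code can exist. In particular it is not MDS (MDS requires d = n − k + 1 exactly).
Description: the claimed parameters are [8, 2, 8]_9; such a code would be impossible (violates the Singleton bound).


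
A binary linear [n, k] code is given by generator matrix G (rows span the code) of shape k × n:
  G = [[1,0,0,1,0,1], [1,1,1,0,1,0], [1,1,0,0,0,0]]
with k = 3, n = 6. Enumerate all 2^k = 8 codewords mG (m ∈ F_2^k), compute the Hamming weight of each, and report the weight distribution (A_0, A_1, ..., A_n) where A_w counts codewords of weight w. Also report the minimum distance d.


Weight distribution: A_0 = 1, A_2 = 2, A_3 = 2, A_4 = 1, A_5 = 2. Minimum distance d = 2.

Enumerate all 2^3 = 8 messages m ∈ F_2^3.
For each, compute codeword c = mG in F_2^6, then tally its weight.
  m = 000 → c = 000000, weight = 0.
  m = 100 → c = 100101, weight = 3.
  m = 010 → c = 111010, weight = 4.
  m = 110 → c = 011111, weight = 5.
  m = 001 → c = 110000, weight = 2.
  m = 101 → c = 010101, weight = 3.
  m = 011 → c = 001010, weight = 2.
  m = 111 → c = 101111, weight = 5.
Tally weights:
  weight 0: 1 codewords.
  weight 2: 2 codewords.
  weight 3: 2 codewords.
  weight 4: 1 codewords.
  weight 5: 2 codewords.
Minimum distance d = smallest w > 0 with A_w > 0 = 2.
Sanity: Σ A_w = 8 = 2^3 = 8 ✓.


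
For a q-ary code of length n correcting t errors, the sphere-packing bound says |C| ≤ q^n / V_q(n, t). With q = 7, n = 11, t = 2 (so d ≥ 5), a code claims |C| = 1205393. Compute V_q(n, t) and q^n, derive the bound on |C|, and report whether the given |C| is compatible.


V_q(n, t) = 2047, q^n = 1977326743, Hamming bound = 965963, |C| = 1205393 > bound (violated).

Step 1: Compute V_q(n, t) = Σ_{j=0}^2 C(n, j) (q−1)^j.
  j = 0: C(11,0)·(6)^0 = 1·1 = 1.
  j = 1: C(11,1)·(6)^1 = 11·6 = 66.
  j = 2: C(11,2)·(6)^2 = 55·36 = 1980.
  V_q(n, t) = 1 + 66 + 1980 = 2047.
Step 2: q^n = 7^11 = 1977326743.
Step 3: Hamming bound ⌊q^n / V_q(n,t)⌋ = ⌊1977326743/2047⌋ = 965963.
Step 4: Compare |C| = 1205393 to 965963: violated.
The claimed |C| lies above the Hamming bound, so no 7-ary code of length 11 with d ≥ 5 can have 1205393 codewords.


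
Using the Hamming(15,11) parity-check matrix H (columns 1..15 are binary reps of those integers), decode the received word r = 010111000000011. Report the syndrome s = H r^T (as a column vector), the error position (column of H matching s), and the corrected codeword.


s = (0, 1, 0, 0)^T, error position = 4, corrected codeword c = 010011000000011

Compute s = H r^T mod 2 one row at a time:
  s_1 = 0 + 0 + 0 + 0 + 0 + 0 + 1 + 1 = 2 ≡ 0 (mod 2).
  s_2 = 1 + 1 + 1 + 0 + 0 + 0 + 1 + 1 = 5 ≡ 1 (mod 2).
  s_3 = 1 + 0 + 1 + 0 + 0 + 0 + 1 + 1 = 4 ≡ 0 (mod 2).
  s_4 = 0 + 0 + 1 + 0 + 0 + 0 + 0 + 1 = 2 ≡ 0 (mod 2).
s = (0, 1, 0, 0)^T — this equals column 4 of H (binary 0100), so error is at position 4.
Correct: flip bit 4 of r = 010111000000011 to get c = 010011000000011.


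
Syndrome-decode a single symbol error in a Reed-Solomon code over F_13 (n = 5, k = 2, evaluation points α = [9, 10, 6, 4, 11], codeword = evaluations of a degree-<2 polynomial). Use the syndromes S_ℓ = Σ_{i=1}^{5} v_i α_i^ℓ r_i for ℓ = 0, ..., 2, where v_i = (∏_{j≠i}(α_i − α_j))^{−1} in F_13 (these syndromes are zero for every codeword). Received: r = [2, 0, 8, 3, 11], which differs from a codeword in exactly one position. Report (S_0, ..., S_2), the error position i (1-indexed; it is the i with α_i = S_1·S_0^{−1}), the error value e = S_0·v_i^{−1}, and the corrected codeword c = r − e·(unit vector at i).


S = (1, 4, 3), error at position 4, error magnitude e = 4, c = [2, 0, 8, 12, 11].

Step 1: column multipliers v_i = (∏_{j≠i}(α_i − α_j))^{−1} mod 13.
  i = 1 (α = 9): (9−10)(9−6)(9−4)(9−11) = (−1)·3·5·(−2) = 30 ≡ 4, so v_1 = 4^{−1} = 10 (mod 13).
  i = 2 (α = 10): (10−9)(10−6)(10−4)(10−11) = 1·4·6·(−1) = −24 ≡ 2, so v_2 = 2^{−1} = 7 (mod 13).
  i = 3 (α = 6): (6−9)(6−10)(6−4)(6−11) = (−3)·(−4)·2·(−5) = −120 ≡ 10, so v_3 = 10^{−1} = 4 (mod 13).
  i = 4 (α = 4): (4−9)(4−10)(4−6)(4−11) = (−5)·(−6)·(−2)·(−7) = 420 ≡ 4, so v_4 = 4^{−1} = 10 (mod 13).
  i = 5 (α = 11): (11−9)(11−10)(11−6)(11−4) = 2·1·5·7 = 70 ≡ 5, so v_5 = 5^{−1} = 8 (mod 13).
  v = [10, 7, 4, 10, 8].
Step 2: syndromes of r = [2, 0, 8, 3, 11] (all sums mod 13).
  S_0 = Σ v_i r_i = 10·2 + 7·0 + 4·8 + 10·3 + 8·11 = 170 ≡ 1.
  S_1 = Σ v_i α_i r_i = 10·9·2 + 7·10·0 + 4·6·8 + 10·4·3 + 8·11·11 = 1460 ≡ 4.
  α_i^2 mod 13 = [3, 9, 10, 3, 4].
  S_2 = Σ v_i α_i^2 r_i = 10·3·2 + 7·9·0 + 4·10·8 + 10·3·3 + 8·4·11 = 822 ≡ 3.
  S = (1, 4, 3) ≠ 0, so r is not a codeword (an error is present).
Step 3: locate the error. For a single error e at position i, S_ℓ = v_i·e·α_i^ℓ, so α_err = S_1/S_0.
  S_0^{−1} = 1^{−1} = 1 (mod 13), so α_err = 4·1 = 4 ≡ 4 = α_4. Error position i = 4.
  Consistency check: S_2/S_1 = 3·10 = 30 ≡ 4 = α_err ✓ (single-error assumption holds).
Step 4: error magnitude e = S_0/v_4 = S_0·∏_{j≠4}(α_4 − α_j) = 1·4 = 4 ≡ 4 (mod 13).
Step 5: correct position 4: c_4 = r_4 − e = 3 − 4 ≡ 12 (mod 13). Hence c = [2, 0, 8, 12, 11].
  Check: interpolating c through the α_i gives m(x) = 7 + 11·x (degree < 2) with m(α_i) = c_i for every i, so c is indeed a codeword.


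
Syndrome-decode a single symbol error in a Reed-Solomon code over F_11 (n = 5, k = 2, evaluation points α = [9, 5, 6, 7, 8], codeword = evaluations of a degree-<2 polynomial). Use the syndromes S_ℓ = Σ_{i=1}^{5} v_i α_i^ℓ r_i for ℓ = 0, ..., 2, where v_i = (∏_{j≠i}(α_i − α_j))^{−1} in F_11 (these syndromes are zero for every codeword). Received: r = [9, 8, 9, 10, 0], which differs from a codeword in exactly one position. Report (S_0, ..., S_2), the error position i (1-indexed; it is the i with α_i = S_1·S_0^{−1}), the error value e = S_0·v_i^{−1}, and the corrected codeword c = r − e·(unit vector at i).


S = (4, 3, 5), error at position 1, error magnitude e = 8, c = [1, 8, 9, 10, 0].

Step 1: column multipliers v_i = (∏_{j≠i}(α_i − α_j))^{−1} mod 11.
  i = 1 (α = 9): (9−5)(9−6)(9−7)(9−8) = 4·3·2·1 = 24 ≡ 2, so v_1 = 2^{−1} = 6 (mod 11).
  i = 2 (α = 5): (5−9)(5−6)(5−7)(5−8) = (−4)·(−1)·(−2)·(−3) = 24 ≡ 2, so v_2 = 2^{−1} = 6 (mod 11).
  i = 3 (α = 6): (6−9)(6−5)(6−7)(6−8) = (−3)·1·(−1)·(−2) = −6 ≡ 5, so v_3 = 5^{−1} = 9 (mod 11).
  i = 4 (α = 7): (7−9)(7−5)(7−6)(7−8) = (−2)·2·1·(−1) = 4 ≡ 4, so v_4 = 4^{−1} = 3 (mod 11).
  i = 5 (α = 8): (8−9)(8−5)(8−6)(8−7) = (−1)·3·2·1 = −6 ≡ 5, so v_5 = 5^{−1} = 9 (mod 11).
  v = [6, 6, 9, 3, 9].
Step 2: syndromes of r = [9, 8, 9, 10, 0] (all sums mod 11).
  S_0 = Σ v_i r_i = 6·9 + 6·8 + 9·9 + 3·10 + 9·0 = 213 ≡ 4.
  S_1 = Σ v_i α_i r_i = 6·9·9 + 6·5·8 + 9·6·9 + 3·7·10 + 9·8·0 = 1422 ≡ 3.
  α_i^2 mod 11 = [4, 3, 3, 5, 9].
  S_2 = Σ v_i α_i^2 r_i = 6·4·9 + 6·3·8 + 9·3·9 + 3·5·10 + 9·9·0 = 753 ≡ 5.
  S = (4, 3, 5) ≠ 0, so r is not a codeword (an error is present).
Step 3: locate the error. For a single error e at position i, S_ℓ = v_i·e·α_i^ℓ, so α_err = S_1/S_0.
  S_0^{−1} = 4^{−1} = 3 (mod 11), so α_err = 3·3 = 9 ≡ 9 = α_1. Error position i = 1.
  Consistency check: S_2/S_1 = 5·4 = 20 ≡ 9 = α_err ✓ (single-error assumption holds).
Step 4: error magnitude e = S_0/v_1 = S_0·∏_{j≠1}(α_1 − α_j) = 4·2 = 8 ≡ 8 (mod 11).
Step 5: correct position 1: c_1 = r_1 − e = 9 − 8 ≡ 1 (mod 11). Hence c = [1, 8, 9, 10, 0].
  Check: interpolating c through the α_i gives m(x) = 3 + 1·x (degree < 2) with m(α_i) = c_i for every i, so c is indeed a codeword.


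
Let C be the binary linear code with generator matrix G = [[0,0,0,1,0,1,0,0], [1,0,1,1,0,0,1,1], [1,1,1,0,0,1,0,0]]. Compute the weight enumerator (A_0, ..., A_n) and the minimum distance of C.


Weight distribution: A_0 = 1, A_2 = 1, A_3 = 1, A_4 = 2, A_5 = 3. Minimum distance d = 2.

Enumerate all 2^3 = 8 messages m ∈ F_2^3.
For each, compute codeword c = mG in F_2^8, then tally its weight.
  m = 000 → c = 00000000, weight = 0.
  m = 100 → c = 00010100, weight = 2.
  m = 010 → c = 10110011, weight = 5.
  m = 110 → c = 10100111, weight = 5.
  m = 001 → c = 11100100, weight = 4.
  m = 101 → c = 11110000, weight = 4.
  m = 011 → c = 01010111, weight = 5.
  m = 111 → c = 01000011, weight = 3.
Tally weights:
  weight 0: 1 codewords.
  weight 2: 1 codewords.
  weight 3: 1 codewords.
  weight 4: 2 codewords.
  weight 5: 3 codewords.
Minimum distance d = smallest w > 0 with A_w > 0 = 2.
Sanity: Σ A_w = 8 = 2^3 = 8 ✓.


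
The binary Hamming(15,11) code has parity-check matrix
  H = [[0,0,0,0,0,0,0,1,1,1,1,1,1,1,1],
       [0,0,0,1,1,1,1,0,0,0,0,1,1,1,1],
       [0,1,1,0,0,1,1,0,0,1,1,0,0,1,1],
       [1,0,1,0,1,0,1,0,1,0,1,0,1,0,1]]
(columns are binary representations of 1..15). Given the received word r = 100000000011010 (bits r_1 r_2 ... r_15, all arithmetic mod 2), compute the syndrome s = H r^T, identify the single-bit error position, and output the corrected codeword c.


s = (1, 0, 0, 0)^T, error position = 8, corrected codeword c = 100000010011010

Compute s = H r^T mod 2 one row at a time:
  s_1 = 0 + 0 + 0 + 1 + 1 + 0 + 1 + 0 = 3 ≡ 1 (mod 2).
  s_2 = 0 + 0 + 0 + 0 + 1 + 0 + 1 + 0 = 2 ≡ 0 (mod 2).
  s_3 = 0 + 0 + 0 + 0 + 0 + 1 + 1 + 0 = 2 ≡ 0 (mod 2).
  s_4 = 1 + 0 + 0 + 0 + 0 + 1 + 0 + 0 = 2 ≡ 0 (mod 2).
s = (1, 0, 0, 0)^T — this equals column 8 of H (binary 1000), so error is at position 8.
Correct: flip bit 8 of r = 100000000011010 to get c = 100000010011010.


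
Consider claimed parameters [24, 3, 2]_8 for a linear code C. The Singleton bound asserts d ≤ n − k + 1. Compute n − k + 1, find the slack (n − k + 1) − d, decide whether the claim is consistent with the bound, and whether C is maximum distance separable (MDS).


Singleton RHS = n − k + 1 = 22, slack = 20, bound satisfied, not MDS.

Singleton bound: d ≤ n − k + 1.
Here n = 24, k = 3, so n − k + 1 = 22.
Given d = 2, check d ≤ 22: YES.
Slack = (n − k + 1) − d = 20.
The code is NOT MDS (slack = 20 > 0).
Description: the claimed parameters are [24, 3, 2]_8; such a code would be non-MDS.


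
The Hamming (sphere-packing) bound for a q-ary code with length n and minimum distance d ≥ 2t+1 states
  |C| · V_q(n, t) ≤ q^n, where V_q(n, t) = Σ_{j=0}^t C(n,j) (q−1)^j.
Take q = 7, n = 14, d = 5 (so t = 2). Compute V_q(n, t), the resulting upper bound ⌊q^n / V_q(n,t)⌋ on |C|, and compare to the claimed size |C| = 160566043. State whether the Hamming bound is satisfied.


V_q(n, t) = 3361, q^n = 678223072849, Hamming bound = 201792047, |C| = 160566043 ≤ bound (satisfied).

Step 1: Compute V_q(n, t) = Σ_{j=0}^2 C(n, j) (q−1)^j.
  j = 0: C(14,0)·(6)^0 = 1·1 = 1.
  j = 1: C(14,1)·(6)^1 = 14·6 = 84.
  j = 2: C(14,2)·(6)^2 = 91·36 = 3276.
  V_q(n, t) = 1 + 84 + 3276 = 3361.
Step 2: q^n = 7^14 = 678223072849.
Step 3: Hamming bound ⌊q^n / V_q(n,t)⌋ = ⌊678223072849/3361⌋ = 201792047.
Step 4: Compare |C| = 160566043 to 201792047: satisfied.
The claimed |C| lies below the Hamming bound.


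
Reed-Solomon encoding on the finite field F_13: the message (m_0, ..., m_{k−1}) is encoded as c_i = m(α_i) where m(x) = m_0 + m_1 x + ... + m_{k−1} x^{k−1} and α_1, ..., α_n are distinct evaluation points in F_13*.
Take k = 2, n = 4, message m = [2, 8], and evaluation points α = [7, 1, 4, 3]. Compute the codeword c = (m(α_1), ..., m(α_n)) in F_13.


c = [6, 10, 8, 0]

Message polynomial: m(x) = 2 + 8·x (mod 13).
For each evaluation point α_i, compute m(α_i) mod 13:
  α_1 = 7: Horner steps 8 → 6, so m(7) = 6.
  α_2 = 1: Horner steps 8 → 10, so m(1) = 10.
  α_3 = 4: Horner steps 8 → 8, so m(4) = 8.
  α_4 = 3: Horner steps 8 → 0, so m(3) = 0.
Codeword c = [6, 10, 8, 0] ∈ F_13^4.


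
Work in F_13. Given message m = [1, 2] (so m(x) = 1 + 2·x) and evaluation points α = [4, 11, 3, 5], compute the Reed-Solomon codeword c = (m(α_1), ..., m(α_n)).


c = [9, 10, 7, 11]

Message polynomial: m(x) = 1 + 2·x (mod 13).
For each evaluation point α_i, compute m(α_i) mod 13:
  α_1 = 4: Horner steps 2 → 9, so m(4) = 9.
  α_2 = 11: Horner steps 2 → 10, so m(11) = 10.
  α_3 = 3: Horner steps 2 → 7, so m(3) = 7.
  α_4 = 5: Horner steps 2 → 11, so m(5) = 11.
Codeword c = [9, 10, 7, 11] ∈ F_13^4.


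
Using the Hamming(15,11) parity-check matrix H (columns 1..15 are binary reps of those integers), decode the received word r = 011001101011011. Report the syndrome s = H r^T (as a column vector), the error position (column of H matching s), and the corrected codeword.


s = (1, 1, 1, 1)^T, error position = 15, corrected codeword c = 011001101011010

Compute s = H r^T mod 2 one row at a time:
  s_1 = 0 + 1 + 0 + 1 + 1 + 0 + 1 + 1 = 5 ≡ 1 (mod 2).
  s_2 = 0 + 0 + 1 + 1 + 1 + 0 + 1 + 1 = 5 ≡ 1 (mod 2).
  s_3 = 1 + 1 + 1 + 1 + 0 + 1 + 1 + 1 = 7 ≡ 1 (mod 2).
  s_4 = 0 + 1 + 0 + 1 + 1 + 1 + 0 + 1 = 5 ≡ 1 (mod 2).
s = (1, 1, 1, 1)^T — this equals column 15 of H (binary 1111), so error is at position 15.
Correct: flip bit 15 of r = 011001101011011 to get c = 011001101011010.


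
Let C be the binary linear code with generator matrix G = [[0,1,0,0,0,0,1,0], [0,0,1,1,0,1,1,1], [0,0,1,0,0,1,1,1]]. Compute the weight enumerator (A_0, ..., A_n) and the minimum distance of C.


Weight distribution: A_0 = 1, A_1 = 1, A_2 = 1, A_3 = 1, A_4 = 2, A_5 = 2. Minimum distance d = 1.

Enumerate all 2^3 = 8 messages m ∈ F_2^3.
For each, compute codeword c = mG in F_2^8, then tally its weight.
  m = 000 → c = 00000000, weight = 0.
  m = 100 → c = 01000010, weight = 2.
  m = 010 → c = 00110111, weight = 5.
  m = 110 → c = 01110101, weight = 5.
  m = 001 → c = 00100111, weight = 4.
  m = 101 → c = 01100101, weight = 4.
  m = 011 → c = 00010000, weight = 1.
  m = 111 → c = 01010010, weight = 3.
Tally weights:
  weight 0: 1 codewords.
  weight 1: 1 codewords.
  weight 2: 1 codewords.
  weight 3: 1 codewords.
  weight 4: 2 codewords.
  weight 5: 2 codewords.
Minimum distance d = smallest w > 0 with A_w > 0 = 1.
Sanity: Σ A_w = 8 = 2^3 = 8 ✓.


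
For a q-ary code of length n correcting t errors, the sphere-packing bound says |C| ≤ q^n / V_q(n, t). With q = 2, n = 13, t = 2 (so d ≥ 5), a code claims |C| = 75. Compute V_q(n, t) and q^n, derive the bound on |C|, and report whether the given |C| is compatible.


V_q(n, t) = 92, q^n = 8192, Hamming bound = 89, |C| = 75 ≤ bound (satisfied).

Step 1: Compute V_q(n, t) = Σ_{j=0}^2 C(n, j) (q−1)^j.
  j = 0: C(13,0)·(1)^0 = 1·1 = 1.
  j = 1: C(13,1)·(1)^1 = 13·1 = 13.
  j = 2: C(13,2)·(1)^2 = 78·1 = 78.
  V_q(n, t) = 1 + 13 + 78 = 92.
Step 2: q^n = 2^13 = 8192.
Step 3: Hamming bound ⌊q^n / V_q(n,t)⌋ = ⌊8192/92⌋ = 89.
Step 4: Compare |C| = 75 to 89: satisfied.
The claimed |C| lies below the Hamming bound.


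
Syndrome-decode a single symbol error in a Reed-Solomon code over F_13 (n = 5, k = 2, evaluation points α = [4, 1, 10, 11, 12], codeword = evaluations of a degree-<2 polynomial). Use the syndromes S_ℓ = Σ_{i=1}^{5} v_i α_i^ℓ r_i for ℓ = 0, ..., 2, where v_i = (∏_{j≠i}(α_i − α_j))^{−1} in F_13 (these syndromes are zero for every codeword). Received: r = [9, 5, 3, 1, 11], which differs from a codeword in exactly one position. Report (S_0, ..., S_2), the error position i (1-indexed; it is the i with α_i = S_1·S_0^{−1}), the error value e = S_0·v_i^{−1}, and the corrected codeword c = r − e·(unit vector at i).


S = (3, 4, 1), error at position 3, error magnitude e = 12, c = [9, 5, 4, 1, 11].

Step 1: column multipliers v_i = (∏_{j≠i}(α_i − α_j))^{−1} mod 13.
  i = 1 (α = 4): (4−1)(4−10)(4−11)(4−12) = 3·(−6)·(−7)·(−8) = −1008 ≡ 6, so v_1 = 6^{−1} = 11 (mod 13).
  i = 2 (α = 1): (1−4)(1−10)(1−11)(1−12) = (−3)·(−9)·(−10)·(−11) = 2970 ≡ 6, so v_2 = 6^{−1} = 11 (mod 13).
  i = 3 (α = 10): (10−4)(10−1)(10−11)(10−12) = 6·9·(−1)·(−2) = 108 ≡ 4, so v_3 = 4^{−1} = 10 (mod 13).
  i = 4 (α = 11): (11−4)(11−1)(11−10)(11−12) = 7·10·1·(−1) = −70 ≡ 8, so v_4 = 8^{−1} = 5 (mod 13).
  i = 5 (α = 12): (12−4)(12−1)(12−10)(12−11) = 8·11·2·1 = 176 ≡ 7, so v_5 = 7^{−1} = 2 (mod 13).
  v = [11, 11, 10, 5, 2].
Step 2: syndromes of r = [9, 5, 3, 1, 11] (all sums mod 13).
  S_0 = Σ v_i r_i = 11·9 + 11·5 + 10·3 + 5·1 + 2·11 = 211 ≡ 3.
  S_1 = Σ v_i α_i r_i = 11·4·9 + 11·1·5 + 10·10·3 + 5·11·1 + 2·12·11 = 1070 ≡ 4.
  α_i^2 mod 13 = [3, 1, 9, 4, 1].
  S_2 = Σ v_i α_i^2 r_i = 11·3·9 + 11·1·5 + 10·9·3 + 5·4·1 + 2·1·11 = 664 ≡ 1.
  S = (3, 4, 1) ≠ 0, so r is not a codeword (an error is present).
Step 3: locate the error. For a single error e at position i, S_ℓ = v_i·e·α_i^ℓ, so α_err = S_1/S_0.
  S_0^{−1} = 3^{−1} = 9 (mod 13), so α_err = 4·9 = 36 ≡ 10 = α_3. Error position i = 3.
  Consistency check: S_2/S_1 = 1·10 = 10 ≡ 10 = α_err ✓ (single-error assumption holds).
Step 4: error magnitude e = S_0/v_3 = S_0·∏_{j≠3}(α_3 − α_j) = 3·4 = 12 ≡ 12 (mod 13).
Step 5: correct position 3: c_3 = r_3 − e = 3 − 12 ≡ 4 (mod 13). Hence c = [9, 5, 4, 1, 11].
  Check: interpolating c through the α_i gives m(x) = 8 + 10·x (degree < 2) with m(α_i) = c_i for every i, so c is indeed a codeword.


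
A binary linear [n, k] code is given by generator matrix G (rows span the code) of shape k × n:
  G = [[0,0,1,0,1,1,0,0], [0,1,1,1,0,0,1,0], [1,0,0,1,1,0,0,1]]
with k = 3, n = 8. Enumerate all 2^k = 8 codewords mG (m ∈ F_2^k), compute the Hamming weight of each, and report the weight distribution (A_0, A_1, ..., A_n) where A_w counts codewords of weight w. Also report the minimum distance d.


Weight distribution: A_0 = 1, A_3 = 1, A_4 = 2, A_5 = 3, A_6 = 1. Minimum distance d = 3.

Enumerate all 2^3 = 8 messages m ∈ F_2^3.
For each, compute codeword c = mG in F_2^8, then tally its weight.
  m = 000 → c = 00000000, weight = 0.
  m = 100 → c = 00101100, weight = 3.
  m = 010 → c = 01110010, weight = 4.
  m = 110 → c = 01011110, weight = 5.
  m = 001 → c = 10011001, weight = 4.
  m = 101 → c = 10110101, weight = 5.
  m = 011 → c = 11101011, weight = 6.
  m = 111 → c = 11000111, weight = 5.
Tally weights:
  weight 0: 1 codewords.
  weight 3: 1 codewords.
  weight 4: 2 codewords.
  weight 5: 3 codewords.
  weight 6: 1 codewords.
Minimum distance d = smallest w > 0 with A_w > 0 = 3.
Sanity: Σ A_w = 8 = 2^3 = 8 ✓.


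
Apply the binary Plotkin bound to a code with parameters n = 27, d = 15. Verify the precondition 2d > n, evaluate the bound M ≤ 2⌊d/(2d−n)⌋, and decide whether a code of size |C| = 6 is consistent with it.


Plotkin bound M ≤ 10; given |C| = 6 ≤ bound (satisfied).

Check applicability: 2d = 30, n = 27.
2d − n = 3 > 0, so Plotkin applies.
Compute d/(2d−n) = 15/3 ≈ 5.0000.
⌊d/(2d−n)⌋ = 5.
Plotkin bound: M ≤ 2·5 = 10.
Given |C| = 6, check: satisfied.
This |C| is below the Plotkin bound.


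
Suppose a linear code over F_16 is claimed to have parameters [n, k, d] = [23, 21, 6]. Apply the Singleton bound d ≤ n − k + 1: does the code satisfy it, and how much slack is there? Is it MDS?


Singleton RHS = n − k + 1 = 3, slack = -3, bound violated (no such code; not MDS).

Singleton bound: d ≤ n − k + 1.
Here n = 23, k = 21, so n − k + 1 = 3.
Given d = 6, check d ≤ 3: NO.
Slack = (n − k + 1) − d = -3.
The slack is negative: d = 6 exceeds n − k + 1 = 3 by 3, so the Singleton bound is violated and no linear [23, 21, 6]_16 code can exist. In particular it is not MDS (MDS requires d = n − k + 1 exactly).
Description: the claimed parameters are [23, 21, 6]_16; such a code would be impossible (violates the Singleton bound).


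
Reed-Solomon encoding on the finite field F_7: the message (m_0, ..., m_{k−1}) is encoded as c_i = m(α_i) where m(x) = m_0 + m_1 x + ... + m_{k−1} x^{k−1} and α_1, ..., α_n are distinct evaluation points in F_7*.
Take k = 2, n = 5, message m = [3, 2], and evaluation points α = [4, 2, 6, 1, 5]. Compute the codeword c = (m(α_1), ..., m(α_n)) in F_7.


c = [4, 0, 1, 5, 6]

Message polynomial: m(x) = 3 + 2·x (mod 7).
For each evaluation point α_i, compute m(α_i) mod 7:
  α_1 = 4: Horner steps 2 → 4, so m(4) = 4.
  α_2 = 2: Horner steps 2 → 0, so m(2) = 0.
  α_3 = 6: Horner steps 2 → 1, so m(6) = 1.
  α_4 = 1: Horner steps 2 → 5, so m(1) = 5.
  α_5 = 5: Horner steps 2 → 6, so m(5) = 6.
Codeword c = [4, 0, 1, 5, 6] ∈ F_7^5.


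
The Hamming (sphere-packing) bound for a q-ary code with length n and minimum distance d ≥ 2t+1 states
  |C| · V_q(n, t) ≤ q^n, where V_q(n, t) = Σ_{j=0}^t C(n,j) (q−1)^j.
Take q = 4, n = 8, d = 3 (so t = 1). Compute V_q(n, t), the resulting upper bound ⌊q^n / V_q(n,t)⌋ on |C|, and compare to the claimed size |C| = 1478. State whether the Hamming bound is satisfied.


V_q(n, t) = 25, q^n = 65536, Hamming bound = 2621, |C| = 1478 ≤ bound (satisfied).

Step 1: Compute V_q(n, t) = Σ_{j=0}^1 C(n, j) (q−1)^j.
  j = 0: C(8,0)·(3)^0 = 1·1 = 1.
  j = 1: C(8,1)·(3)^1 = 8·3 = 24.
  V_q(n, t) = 1 + 24 = 25.
Step 2: q^n = 4^8 = 65536.
Step 3: Hamming bound ⌊q^n / V_q(n,t)⌋ = ⌊65536/25⌋ = 2621.
Step 4: Compare |C| = 1478 to 2621: satisfied.
The claimed |C| lies below the Hamming bound.


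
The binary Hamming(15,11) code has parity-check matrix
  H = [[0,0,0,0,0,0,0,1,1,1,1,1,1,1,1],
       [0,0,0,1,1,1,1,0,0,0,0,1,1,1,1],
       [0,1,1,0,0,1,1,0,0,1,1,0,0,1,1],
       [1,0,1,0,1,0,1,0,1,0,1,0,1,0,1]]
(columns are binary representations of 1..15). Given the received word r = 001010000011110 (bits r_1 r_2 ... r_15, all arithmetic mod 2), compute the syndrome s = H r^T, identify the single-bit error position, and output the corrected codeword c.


s = (0, 0, 1, 0)^T, error position = 2, corrected codeword c = 011010000011110

Compute s = H r^T mod 2 one row at a time:
  s_1 = 0 + 0 + 0 + 1 + 1 + 1 + 1 + 0 = 4 ≡ 0 (mod 2).
  s_2 = 0 + 1 + 0 + 0 + 1 + 1 + 1 + 0 = 4 ≡ 0 (mod 2).
  s_3 = 0 + 1 + 0 + 0 + 0 + 1 + 1 + 0 = 3 ≡ 1 (mod 2).
  s_4 = 0 + 1 + 1 + 0 + 0 + 1 + 1 + 0 = 4 ≡ 0 (mod 2).
s = (0, 0, 1, 0)^T — this equals column 2 of H (binary 0010), so error is at position 2.
Correct: flip bit 2 of r = 001010000011110 to get c = 011010000011110.


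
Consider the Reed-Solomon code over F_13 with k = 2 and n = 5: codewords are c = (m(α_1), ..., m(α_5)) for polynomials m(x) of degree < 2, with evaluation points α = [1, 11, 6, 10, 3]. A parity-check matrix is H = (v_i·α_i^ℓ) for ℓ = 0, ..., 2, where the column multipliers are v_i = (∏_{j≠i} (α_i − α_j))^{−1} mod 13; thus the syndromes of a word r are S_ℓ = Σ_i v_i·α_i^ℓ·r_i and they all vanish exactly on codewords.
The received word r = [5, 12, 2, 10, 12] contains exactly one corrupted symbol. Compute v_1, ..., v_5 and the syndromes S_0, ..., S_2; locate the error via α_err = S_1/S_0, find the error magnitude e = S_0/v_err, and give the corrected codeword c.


S = (8, 11, 7), error at position 5, error magnitude e = 3, c = [5, 12, 2, 10, 9].

Step 1: column multipliers v_i = (∏_{j≠i}(α_i − α_j))^{−1} mod 13.
  i = 1 (α = 1): (1−11)(1−6)(1−10)(1−3) = (−10)·(−5)·(−9)·(−2) = 900 ≡ 3, so v_1 = 3^{−1} = 9 (mod 13).
  i = 2 (α = 11): (11−1)(11−6)(11−10)(11−3) = 10·5·1·8 = 400 ≡ 10, so v_2 = 10^{−1} = 4 (mod 13).
  i = 3 (α = 6): (6−1)(6−11)(6−10)(6−3) = 5·(−5)·(−4)·3 = 300 ≡ 1, so v_3 = 1^{−1} = 1 (mod 13).
  i = 4 (α = 10): (10−1)(10−11)(10−6)(10−3) = 9·(−1)·4·7 = −252 ≡ 8, so v_4 = 8^{−1} = 5 (mod 13).
  i = 5 (α = 3): (3−1)(3−11)(3−6)(3−10) = 2·(−8)·(−3)·(−7) = −336 ≡ 2, so v_5 = 2^{−1} = 7 (mod 13).
  v = [9, 4, 1, 5, 7].
Step 2: syndromes of r = [5, 12, 2, 10, 12] (all sums mod 13).
  S_0 = Σ v_i r_i = 9·5 + 4·12 + 1·2 + 5·10 + 7·12 = 229 ≡ 8.
  S_1 = Σ v_i α_i r_i = 9·1·5 + 4·11·12 + 1·6·2 + 5·10·10 + 7·3·12 = 1337 ≡ 11.
  α_i^2 mod 13 = [1, 4, 10, 9, 9].
  S_2 = Σ v_i α_i^2 r_i = 9·1·5 + 4·4·12 + 1·10·2 + 5·9·10 + 7·9·12 = 1463 ≡ 7.
  S = (8, 11, 7) ≠ 0, so r is not a codeword (an error is present).
Step 3: locate the error. For a single error e at position i, S_ℓ = v_i·e·α_i^ℓ, so α_err = S_1/S_0.
  S_0^{−1} = 8^{−1} = 5 (mod 13), so α_err = 11·5 = 55 ≡ 3 = α_5. Error position i = 5.
  Consistency check: S_2/S_1 = 7·6 = 42 ≡ 3 = α_err ✓ (single-error assumption holds).
Step 4: error magnitude e = S_0/v_5 = S_0·∏_{j≠5}(α_5 − α_j) = 8·2 = 16 ≡ 3 (mod 13).
Step 5: correct position 5: c_5 = r_5 − e = 12 − 3 ≡ 9 (mod 13). Hence c = [5, 12, 2, 10, 9].
  Check: interpolating c through the α_i gives m(x) = 3 + 2·x (degree < 2) with m(α_i) = c_i for every i, so c is indeed a codeword.


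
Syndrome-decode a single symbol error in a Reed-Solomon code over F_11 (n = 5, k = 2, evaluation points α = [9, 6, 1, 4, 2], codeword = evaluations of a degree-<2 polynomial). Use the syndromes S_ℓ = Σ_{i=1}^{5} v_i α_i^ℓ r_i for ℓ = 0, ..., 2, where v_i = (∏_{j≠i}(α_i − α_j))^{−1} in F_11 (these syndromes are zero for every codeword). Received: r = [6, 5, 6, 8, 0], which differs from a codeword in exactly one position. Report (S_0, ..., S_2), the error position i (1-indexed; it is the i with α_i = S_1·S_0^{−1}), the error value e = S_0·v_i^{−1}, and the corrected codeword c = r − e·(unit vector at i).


S = (1, 1, 1), error at position 3, error magnitude e = 10, c = [6, 5, 7, 8, 0].

Step 1: column multipliers v_i = (∏_{j≠i}(α_i − α_j))^{−1} mod 11.
  i = 1 (α = 9): (9−6)(9−1)(9−4)(9−2) = 3·8·5·7 = 840 ≡ 4, so v_1 = 4^{−1} = 3 (mod 11).
  i = 2 (α = 6): (6−9)(6−1)(6−4)(6−2) = (−3)·5·2·4 = −120 ≡ 1, so v_2 = 1^{−1} = 1 (mod 11).
  i = 3 (α = 1): (1−9)(1−6)(1−4)(1−2) = (−8)·(−5)·(−3)·(−1) = 120 ≡ 10, so v_3 = 10^{−1} = 10 (mod 11).
  i = 4 (α = 4): (4−9)(4−6)(4−1)(4−2) = (−5)·(−2)·3·2 = 60 ≡ 5, so v_4 = 5^{−1} = 9 (mod 11).
  i = 5 (α = 2): (2−9)(2−6)(2−1)(2−4) = (−7)·(−4)·1·(−2) = −56 ≡ 10, so v_5 = 10^{−1} = 10 (mod 11).
  v = [3, 1, 10, 9, 10].
Step 2: syndromes of r = [6, 5, 6, 8, 0] (all sums mod 11).
  S_0 = Σ v_i r_i = 3·6 + 1·5 + 10·6 + 9·8 + 10·0 = 155 ≡ 1.
  S_1 = Σ v_i α_i r_i = 3·9·6 + 1·6·5 + 10·1·6 + 9·4·8 + 10·2·0 = 540 ≡ 1.
  α_i^2 mod 11 = [4, 3, 1, 5, 4].
  S_2 = Σ v_i α_i^2 r_i = 3·4·6 + 1·3·5 + 10·1·6 + 9·5·8 + 10·4·0 = 507 ≡ 1.
  S = (1, 1, 1) ≠ 0, so r is not a codeword (an error is present).
Step 3: locate the error. For a single error e at position i, S_ℓ = v_i·e·α_i^ℓ, so α_err = S_1/S_0.
  S_0^{−1} = 1^{−1} = 1 (mod 11), so α_err = 1·1 = 1 ≡ 1 = α_3. Error position i = 3.
  Consistency check: S_2/S_1 = 1·1 = 1 ≡ 1 = α_err ✓ (single-error assumption holds).
Step 4: error magnitude e = S_0/v_3 = S_0·∏_{j≠3}(α_3 − α_j) = 1·10 = 10 ≡ 10 (mod 11).
Step 5: correct position 3: c_3 = r_3 − e = 6 − 10 ≡ 7 (mod 11). Hence c = [6, 5, 7, 8, 0].
  Check: interpolating c through the α_i gives m(x) = 3 + 4·x (degree < 2) with m(α_i) = c_i for every i, so c is indeed a codeword.


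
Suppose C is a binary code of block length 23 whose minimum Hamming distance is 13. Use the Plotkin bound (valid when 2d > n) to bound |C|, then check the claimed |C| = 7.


Plotkin bound M ≤ 8; given |C| = 7 ≤ bound (satisfied).

Check applicability: 2d = 26, n = 23.
2d − n = 3 > 0, so Plotkin applies.
Compute d/(2d−n) = 13/3 ≈ 4.3333.
⌊d/(2d−n)⌋ = 4.
Plotkin bound: M ≤ 2·4 = 8.
Given |C| = 7, check: satisfied.
This |C| is below the Plotkin bound.


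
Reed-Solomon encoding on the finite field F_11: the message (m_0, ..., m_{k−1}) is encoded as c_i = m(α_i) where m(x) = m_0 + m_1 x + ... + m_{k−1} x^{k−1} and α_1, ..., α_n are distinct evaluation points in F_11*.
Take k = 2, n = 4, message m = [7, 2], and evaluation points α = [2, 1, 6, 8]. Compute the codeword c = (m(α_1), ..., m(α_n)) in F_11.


c = [0, 9, 8, 1]

Message polynomial: m(x) = 7 + 2·x (mod 11).
For each evaluation point α_i, compute m(α_i) mod 11:
  α_1 = 2: Horner steps 2 → 0, so m(2) = 0.
  α_2 = 1: Horner steps 2 → 9, so m(1) = 9.
  α_3 = 6: Horner steps 2 → 8, so m(6) = 8.
  α_4 = 8: Horner steps 2 → 1, so m(8) = 1.
Codeword c = [0, 9, 8, 1] ∈ F_11^4.


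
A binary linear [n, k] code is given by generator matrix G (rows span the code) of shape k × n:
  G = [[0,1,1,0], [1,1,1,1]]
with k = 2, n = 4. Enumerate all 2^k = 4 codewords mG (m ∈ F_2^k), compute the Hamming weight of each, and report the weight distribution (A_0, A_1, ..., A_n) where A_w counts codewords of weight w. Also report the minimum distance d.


Weight distribution: A_0 = 1, A_2 = 2, A_4 = 1. Minimum distance d = 2.

Enumerate all 2^2 = 4 messages m ∈ F_2^2.
For each, compute codeword c = mG in F_2^4, then tally its weight.
  m = 00 → c = 0000, weight = 0.
  m = 10 → c = 0110, weight = 2.
  m = 01 → c = 1111, weight = 4.
  m = 11 → c = 1001, weight = 2.
Tally weights:
  weight 0: 1 codewords.
  weight 2: 2 codewords.
  weight 4: 1 codewords.
Minimum distance d = smallest w > 0 with A_w > 0 = 2.
Sanity: Σ A_w = 4 = 2^2 = 4 ✓.


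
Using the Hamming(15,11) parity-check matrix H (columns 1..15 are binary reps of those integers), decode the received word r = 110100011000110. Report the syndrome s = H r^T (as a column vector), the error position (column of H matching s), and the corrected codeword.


s = (0, 1, 0, 1)^T, error position = 5, corrected codeword c = 110110011000110

Compute s = H r^T mod 2 one row at a time:
  s_1 = 1 + 1 + 0 + 0 + 0 + 1 + 1 + 0 = 4 ≡ 0 (mod 2).
  s_2 = 1 + 0 + 0 + 0 + 0 + 1 + 1 + 0 = 3 ≡ 1 (mod 2).
  s_3 = 1 + 0 + 0 + 0 + 0 + 0 + 1 + 0 = 2 ≡ 0 (mod 2).
  s_4 = 1 + 0 + 0 + 0 + 1 + 0 + 1 + 0 = 3 ≡ 1 (mod 2).
s = (0, 1, 0, 1)^T — this equals column 5 of H (binary 0101), so error is at position 5.
Correct: flip bit 5 of r = 110100011000110 to get c = 110110011000110.


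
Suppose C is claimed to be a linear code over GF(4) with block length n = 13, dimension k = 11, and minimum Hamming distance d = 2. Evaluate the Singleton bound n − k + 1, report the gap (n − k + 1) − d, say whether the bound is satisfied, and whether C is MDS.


Singleton RHS = n − k + 1 = 3, slack = 1, bound satisfied, not MDS.

Singleton bound: d ≤ n − k + 1.
Here n = 13, k = 11, so n − k + 1 = 3.
Given d = 2, check d ≤ 3: YES.
Slack = (n − k + 1) − d = 1.
The code is NOT MDS (slack = 1 > 0).
Description: the claimed parameters are [13, 11, 2]_4; such a code would be non-MDS.


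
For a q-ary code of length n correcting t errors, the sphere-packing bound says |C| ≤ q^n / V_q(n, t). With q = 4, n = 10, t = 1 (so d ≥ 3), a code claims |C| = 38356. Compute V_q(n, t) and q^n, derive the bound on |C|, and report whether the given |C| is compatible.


V_q(n, t) = 31, q^n = 1048576, Hamming bound = 33825, |C| = 38356 > bound (violated).

Step 1: Compute V_q(n, t) = Σ_{j=0}^1 C(n, j) (q−1)^j.
  j = 0: C(10,0)·(3)^0 = 1·1 = 1.
  j = 1: C(10,1)·(3)^1 = 10·3 = 30.
  V_q(n, t) = 1 + 30 = 31.
Step 2: q^n = 4^10 = 1048576.
Step 3: Hamming bound ⌊q^n / V_q(n,t)⌋ = ⌊1048576/31⌋ = 33825.
Step 4: Compare |C| = 38356 to 33825: violated.
The claimed |C| lies above the Hamming bound, so no 4-ary code of length 10 with d ≥ 3 can have 38356 codewords.


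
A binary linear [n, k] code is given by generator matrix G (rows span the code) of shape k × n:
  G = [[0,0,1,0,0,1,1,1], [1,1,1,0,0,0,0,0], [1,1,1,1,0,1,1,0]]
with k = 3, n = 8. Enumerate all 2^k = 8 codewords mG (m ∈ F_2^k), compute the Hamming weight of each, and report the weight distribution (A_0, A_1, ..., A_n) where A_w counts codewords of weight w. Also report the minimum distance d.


Weight distribution: A_0 = 1, A_3 = 3, A_4 = 2, A_5 = 1, A_6 = 1. Minimum distance d = 3.

Enumerate all 2^3 = 8 messages m ∈ F_2^3.
For each, compute codeword c = mG in F_2^8, then tally its weight.
  m = 000 → c = 00000000, weight = 0.
  m = 100 → c = 00100111, weight = 4.
  m = 010 → c = 11100000, weight = 3.
  m = 110 → c = 11000111, weight = 5.
  m = 001 → c = 11110110, weight = 6.
  m = 101 → c = 11010001, weight = 4.
  m = 011 → c = 00010110, weight = 3.
  m = 111 → c = 00110001, weight = 3.
Tally weights:
  weight 0: 1 codewords.
  weight 3: 3 codewords.
  weight 4: 2 codewords.
  weight 5: 1 codewords.
  weight 6: 1 codewords.
Minimum distance d = smallest w > 0 with A_w > 0 = 3.
Sanity: Σ A_w = 8 = 2^3 = 8 ✓.


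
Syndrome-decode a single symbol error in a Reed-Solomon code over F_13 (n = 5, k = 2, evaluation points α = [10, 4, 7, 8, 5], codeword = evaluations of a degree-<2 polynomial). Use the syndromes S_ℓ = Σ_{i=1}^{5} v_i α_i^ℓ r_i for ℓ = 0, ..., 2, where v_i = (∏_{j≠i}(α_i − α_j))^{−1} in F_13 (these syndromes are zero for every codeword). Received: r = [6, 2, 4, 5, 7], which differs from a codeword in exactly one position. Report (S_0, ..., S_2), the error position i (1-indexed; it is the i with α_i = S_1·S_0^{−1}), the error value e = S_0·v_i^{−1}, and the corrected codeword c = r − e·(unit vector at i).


S = (11, 10, 2), error at position 4, error magnitude e = 9, c = [6, 2, 4, 9, 7].

Step 1: column multipliers v_i = (∏_{j≠i}(α_i − α_j))^{−1} mod 13.
  i = 1 (α = 10): (10−4)(10−7)(10−8)(10−5) = 6·3·2·5 = 180 ≡ 11, so v_1 = 11^{−1} = 6 (mod 13).
  i = 2 (α = 4): (4−10)(4−7)(4−8)(4−5) = (−6)·(−3)·(−4)·(−1) = 72 ≡ 7, so v_2 = 7^{−1} = 2 (mod 13).
  i = 3 (α = 7): (7−10)(7−4)(7−8)(7−5) = (−3)·3·(−1)·2 = 18 ≡ 5, so v_3 = 5^{−1} = 8 (mod 13).
  i = 4 (α = 8): (8−10)(8−4)(8−7)(8−5) = (−2)·4·1·3 = −24 ≡ 2, so v_4 = 2^{−1} = 7 (mod 13).
  i = 5 (α = 5): (5−10)(5−4)(5−7)(5−8) = (−5)·1·(−2)·(−3) = −30 ≡ 9, so v_5 = 9^{−1} = 3 (mod 13).
  v = [6, 2, 8, 7, 3].
Step 2: syndromes of r = [6, 2, 4, 5, 7] (all sums mod 13).
  S_0 = Σ v_i r_i = 6·6 + 2·2 + 8·4 + 7·5 + 3·7 = 128 ≡ 11.
  S_1 = Σ v_i α_i r_i = 6·10·6 + 2·4·2 + 8·7·4 + 7·8·5 + 3·5·7 = 985 ≡ 10.
  α_i^2 mod 13 = [9, 3, 10, 12, 12].
  S_2 = Σ v_i α_i^2 r_i = 6·9·6 + 2·3·2 + 8·10·4 + 7·12·5 + 3·12·7 = 1328 ≡ 2.
  S = (11, 10, 2) ≠ 0, so r is not a codeword (an error is present).
Step 3: locate the error. For a single error e at position i, S_ℓ = v_i·e·α_i^ℓ, so α_err = S_1/S_0.
  S_0^{−1} = 11^{−1} = 6 (mod 13), so α_err = 10·6 = 60 ≡ 8 = α_4. Error position i = 4.
  Consistency check: S_2/S_1 = 2·4 = 8 ≡ 8 = α_err ✓ (single-error assumption holds).
Step 4: error magnitude e = S_0/v_4 = S_0·∏_{j≠4}(α_4 − α_j) = 11·2 = 22 ≡ 9 (mod 13).
Step 5: correct position 4: c_4 = r_4 − e = 5 − 9 ≡ 9 (mod 13). Hence c = [6, 2, 4, 9, 7].
  Check: interpolating c through the α_i gives m(x) = 8 + 5·x (degree < 2) with m(α_i) = c_i for every i, so c is indeed a codeword.


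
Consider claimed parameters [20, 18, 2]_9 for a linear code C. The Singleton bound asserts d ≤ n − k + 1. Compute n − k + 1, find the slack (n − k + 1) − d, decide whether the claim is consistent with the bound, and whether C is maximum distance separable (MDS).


Singleton RHS = n − k + 1 = 3, slack = 1, bound satisfied, not MDS.

Singleton bound: d ≤ n − k + 1.
Here n = 20, k = 18, so n − k + 1 = 3.
Given d = 2, check d ≤ 3: YES.
Slack = (n − k + 1) − d = 1.
The code is NOT MDS (slack = 1 > 0).
Description: the claimed parameters are [20, 18, 2]_9; such a code would be non-MDS.


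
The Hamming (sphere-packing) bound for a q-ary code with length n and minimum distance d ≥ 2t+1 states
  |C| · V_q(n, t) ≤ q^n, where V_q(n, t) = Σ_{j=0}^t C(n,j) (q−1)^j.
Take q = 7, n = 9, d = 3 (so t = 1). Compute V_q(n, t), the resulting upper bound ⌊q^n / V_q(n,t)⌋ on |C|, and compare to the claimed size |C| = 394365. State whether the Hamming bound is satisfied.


V_q(n, t) = 55, q^n = 40353607, Hamming bound = 733701, |C| = 394365 ≤ bound (satisfied).

Step 1: Compute V_q(n, t) = Σ_{j=0}^1 C(n, j) (q−1)^j.
  j = 0: C(9,0)·(6)^0 = 1·1 = 1.
  j = 1: C(9,1)·(6)^1 = 9·6 = 54.
  V_q(n, t) = 1 + 54 = 55.
Step 2: q^n = 7^9 = 40353607.
Step 3: Hamming bound ⌊q^n / V_q(n,t)⌋ = ⌊40353607/55⌋ = 733701.
Step 4: Compare |C| = 394365 to 733701: satisfied.
The claimed |C| lies below the Hamming bound.
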